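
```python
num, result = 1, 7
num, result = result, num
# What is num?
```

Answer: 7

Derivation:
Trace (tracking num):
num, result = (1, 7)  # -> num = 1, result = 7
num, result = (result, num)  # -> num = 7, result = 1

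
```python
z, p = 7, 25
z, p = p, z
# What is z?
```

Trace (tracking z):
z, p = (7, 25)  # -> z = 7, p = 25
z, p = (p, z)  # -> z = 25, p = 7

Answer: 25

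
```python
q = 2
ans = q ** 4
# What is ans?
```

Answer: 16

Derivation:
Trace (tracking ans):
q = 2  # -> q = 2
ans = q ** 4  # -> ans = 16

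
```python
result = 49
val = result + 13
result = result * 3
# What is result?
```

Trace (tracking result):
result = 49  # -> result = 49
val = result + 13  # -> val = 62
result = result * 3  # -> result = 147

Answer: 147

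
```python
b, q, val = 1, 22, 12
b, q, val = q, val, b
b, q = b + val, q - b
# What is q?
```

Answer: -10

Derivation:
Trace (tracking q):
b, q, val = (1, 22, 12)  # -> b = 1, q = 22, val = 12
b, q, val = (q, val, b)  # -> b = 22, q = 12, val = 1
b, q = (b + val, q - b)  # -> b = 23, q = -10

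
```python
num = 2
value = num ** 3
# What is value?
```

Answer: 8

Derivation:
Trace (tracking value):
num = 2  # -> num = 2
value = num ** 3  # -> value = 8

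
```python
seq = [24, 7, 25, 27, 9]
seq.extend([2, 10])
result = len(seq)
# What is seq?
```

Answer: [24, 7, 25, 27, 9, 2, 10]

Derivation:
Trace (tracking seq):
seq = [24, 7, 25, 27, 9]  # -> seq = [24, 7, 25, 27, 9]
seq.extend([2, 10])  # -> seq = [24, 7, 25, 27, 9, 2, 10]
result = len(seq)  # -> result = 7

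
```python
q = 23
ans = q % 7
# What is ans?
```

Trace (tracking ans):
q = 23  # -> q = 23
ans = q % 7  # -> ans = 2

Answer: 2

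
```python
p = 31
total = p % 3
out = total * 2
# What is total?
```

Trace (tracking total):
p = 31  # -> p = 31
total = p % 3  # -> total = 1
out = total * 2  # -> out = 2

Answer: 1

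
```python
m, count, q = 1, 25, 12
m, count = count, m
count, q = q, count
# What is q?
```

Trace (tracking q):
m, count, q = (1, 25, 12)  # -> m = 1, count = 25, q = 12
m, count = (count, m)  # -> m = 25, count = 1
count, q = (q, count)  # -> count = 12, q = 1

Answer: 1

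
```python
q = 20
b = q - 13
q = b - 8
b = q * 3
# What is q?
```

Trace (tracking q):
q = 20  # -> q = 20
b = q - 13  # -> b = 7
q = b - 8  # -> q = -1
b = q * 3  # -> b = -3

Answer: -1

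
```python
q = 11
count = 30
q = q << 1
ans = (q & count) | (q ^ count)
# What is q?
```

Answer: 22

Derivation:
Trace (tracking q):
q = 11  # -> q = 11
count = 30  # -> count = 30
q = q << 1  # -> q = 22
ans = q & count | q ^ count  # -> ans = 30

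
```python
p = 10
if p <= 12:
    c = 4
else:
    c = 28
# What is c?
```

Answer: 4

Derivation:
Trace (tracking c):
p = 10  # -> p = 10
if p <= 12:  # condition is True
    c = 4  # -> c = 4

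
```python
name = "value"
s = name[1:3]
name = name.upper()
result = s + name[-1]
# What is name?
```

Answer: 'VALUE'

Derivation:
Trace (tracking name):
name = 'value'  # -> name = 'value'
s = name[1:3]  # -> s = 'al'
name = name.upper()  # -> name = 'VALUE'
result = s + name[-1]  # -> result = 'alE'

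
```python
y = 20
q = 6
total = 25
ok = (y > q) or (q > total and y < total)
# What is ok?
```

Trace (tracking ok):
y = 20  # -> y = 20
q = 6  # -> q = 6
total = 25  # -> total = 25
ok = y > q or (q > total and y < total)  # -> ok = True

Answer: True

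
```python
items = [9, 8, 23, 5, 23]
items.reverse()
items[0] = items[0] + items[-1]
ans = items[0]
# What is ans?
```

Trace (tracking ans):
items = [9, 8, 23, 5, 23]  # -> items = [9, 8, 23, 5, 23]
items.reverse()  # -> items = [23, 5, 23, 8, 9]
items[0] = items[0] + items[-1]  # -> items = [32, 5, 23, 8, 9]
ans = items[0]  # -> ans = 32

Answer: 32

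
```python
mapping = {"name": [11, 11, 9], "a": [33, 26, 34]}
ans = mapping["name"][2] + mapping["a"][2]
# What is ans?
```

Trace (tracking ans):
mapping = {'name': [11, 11, 9], 'a': [33, 26, 34]}  # -> mapping = {'name': [11, 11, 9], 'a': [33, 26, 34]}
ans = mapping['name'][2] + mapping['a'][2]  # -> ans = 43

Answer: 43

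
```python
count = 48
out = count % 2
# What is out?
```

Trace (tracking out):
count = 48  # -> count = 48
out = count % 2  # -> out = 0

Answer: 0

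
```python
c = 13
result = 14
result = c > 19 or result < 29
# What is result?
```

Answer: True

Derivation:
Trace (tracking result):
c = 13  # -> c = 13
result = 14  # -> result = 14
result = c > 19 or result < 29  # -> result = True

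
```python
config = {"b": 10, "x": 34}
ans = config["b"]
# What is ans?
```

Trace (tracking ans):
config = {'b': 10, 'x': 34}  # -> config = {'b': 10, 'x': 34}
ans = config['b']  # -> ans = 10

Answer: 10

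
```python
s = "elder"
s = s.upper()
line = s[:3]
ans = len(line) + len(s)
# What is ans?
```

Answer: 8

Derivation:
Trace (tracking ans):
s = 'elder'  # -> s = 'elder'
s = s.upper()  # -> s = 'ELDER'
line = s[:3]  # -> line = 'ELD'
ans = len(line) + len(s)  # -> ans = 8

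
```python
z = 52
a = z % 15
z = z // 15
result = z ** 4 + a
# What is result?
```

Answer: 88

Derivation:
Trace (tracking result):
z = 52  # -> z = 52
a = z % 15  # -> a = 7
z = z // 15  # -> z = 3
result = z ** 4 + a  # -> result = 88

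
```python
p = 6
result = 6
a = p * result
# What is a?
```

Trace (tracking a):
p = 6  # -> p = 6
result = 6  # -> result = 6
a = p * result  # -> a = 36

Answer: 36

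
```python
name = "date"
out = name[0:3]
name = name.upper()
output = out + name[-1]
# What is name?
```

Trace (tracking name):
name = 'date'  # -> name = 'date'
out = name[0:3]  # -> out = 'dat'
name = name.upper()  # -> name = 'DATE'
output = out + name[-1]  # -> output = 'datE'

Answer: 'DATE'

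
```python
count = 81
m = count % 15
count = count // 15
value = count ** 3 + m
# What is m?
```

Trace (tracking m):
count = 81  # -> count = 81
m = count % 15  # -> m = 6
count = count // 15  # -> count = 5
value = count ** 3 + m  # -> value = 131

Answer: 6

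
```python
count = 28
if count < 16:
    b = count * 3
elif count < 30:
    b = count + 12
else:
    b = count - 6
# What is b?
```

Answer: 40

Derivation:
Trace (tracking b):
count = 28  # -> count = 28
if count < 16:  # condition is False
elif count < 30:  # condition is True
    b = count + 12  # -> b = 40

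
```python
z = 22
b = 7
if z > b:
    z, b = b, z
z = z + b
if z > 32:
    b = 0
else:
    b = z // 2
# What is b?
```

Trace (tracking b):
z = 22  # -> z = 22
b = 7  # -> b = 7
if z > b:  # condition is True
    z, b = (b, z)  # -> z = 7, b = 22
z = z + b  # -> z = 29
if z > 32:  # condition is False
else:
    b = z // 2  # -> b = 14

Answer: 14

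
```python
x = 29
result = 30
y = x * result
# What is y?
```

Trace (tracking y):
x = 29  # -> x = 29
result = 30  # -> result = 30
y = x * result  # -> y = 870

Answer: 870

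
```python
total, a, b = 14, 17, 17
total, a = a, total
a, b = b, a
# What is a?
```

Answer: 17

Derivation:
Trace (tracking a):
total, a, b = (14, 17, 17)  # -> total = 14, a = 17, b = 17
total, a = (a, total)  # -> total = 17, a = 14
a, b = (b, a)  # -> a = 17, b = 14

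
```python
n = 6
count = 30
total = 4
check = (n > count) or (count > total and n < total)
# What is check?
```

Answer: False

Derivation:
Trace (tracking check):
n = 6  # -> n = 6
count = 30  # -> count = 30
total = 4  # -> total = 4
check = n > count or (count > total and n < total)  # -> check = False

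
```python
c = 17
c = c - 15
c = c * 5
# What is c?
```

Answer: 10

Derivation:
Trace (tracking c):
c = 17  # -> c = 17
c = c - 15  # -> c = 2
c = c * 5  # -> c = 10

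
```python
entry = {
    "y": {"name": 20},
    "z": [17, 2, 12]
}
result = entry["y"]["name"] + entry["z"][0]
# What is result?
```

Trace (tracking result):
entry = {'y': {'name': 20}, 'z': [17, 2, 12]}  # -> entry = {'y': {'name': 20}, 'z': [17, 2, 12]}
result = entry['y']['name'] + entry['z'][0]  # -> result = 37

Answer: 37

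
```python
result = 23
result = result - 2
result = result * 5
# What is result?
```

Trace (tracking result):
result = 23  # -> result = 23
result = result - 2  # -> result = 21
result = result * 5  # -> result = 105

Answer: 105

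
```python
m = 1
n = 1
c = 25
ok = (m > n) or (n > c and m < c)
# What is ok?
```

Trace (tracking ok):
m = 1  # -> m = 1
n = 1  # -> n = 1
c = 25  # -> c = 25
ok = m > n or (n > c and m < c)  # -> ok = False

Answer: False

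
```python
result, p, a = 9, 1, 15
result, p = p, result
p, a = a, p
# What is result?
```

Trace (tracking result):
result, p, a = (9, 1, 15)  # -> result = 9, p = 1, a = 15
result, p = (p, result)  # -> result = 1, p = 9
p, a = (a, p)  # -> p = 15, a = 9

Answer: 1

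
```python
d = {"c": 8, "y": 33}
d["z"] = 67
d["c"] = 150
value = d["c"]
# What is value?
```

Trace (tracking value):
d = {'c': 8, 'y': 33}  # -> d = {'c': 8, 'y': 33}
d['z'] = 67  # -> d = {'c': 8, 'y': 33, 'z': 67}
d['c'] = 150  # -> d = {'c': 150, 'y': 33, 'z': 67}
value = d['c']  # -> value = 150

Answer: 150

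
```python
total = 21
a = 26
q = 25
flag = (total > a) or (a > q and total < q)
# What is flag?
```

Trace (tracking flag):
total = 21  # -> total = 21
a = 26  # -> a = 26
q = 25  # -> q = 25
flag = total > a or (a > q and total < q)  # -> flag = True

Answer: True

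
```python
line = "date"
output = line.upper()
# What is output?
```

Trace (tracking output):
line = 'date'  # -> line = 'date'
output = line.upper()  # -> output = 'DATE'

Answer: 'DATE'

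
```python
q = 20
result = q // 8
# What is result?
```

Trace (tracking result):
q = 20  # -> q = 20
result = q // 8  # -> result = 2

Answer: 2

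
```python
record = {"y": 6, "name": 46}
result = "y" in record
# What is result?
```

Trace (tracking result):
record = {'y': 6, 'name': 46}  # -> record = {'y': 6, 'name': 46}
result = 'y' in record  # -> result = True

Answer: True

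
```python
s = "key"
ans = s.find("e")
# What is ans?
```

Answer: 1

Derivation:
Trace (tracking ans):
s = 'key'  # -> s = 'key'
ans = s.find('e')  # -> ans = 1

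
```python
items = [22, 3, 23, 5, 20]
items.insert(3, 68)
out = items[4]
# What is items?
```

Answer: [22, 3, 23, 68, 5, 20]

Derivation:
Trace (tracking items):
items = [22, 3, 23, 5, 20]  # -> items = [22, 3, 23, 5, 20]
items.insert(3, 68)  # -> items = [22, 3, 23, 68, 5, 20]
out = items[4]  # -> out = 5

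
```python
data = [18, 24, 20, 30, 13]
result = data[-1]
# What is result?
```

Answer: 13

Derivation:
Trace (tracking result):
data = [18, 24, 20, 30, 13]  # -> data = [18, 24, 20, 30, 13]
result = data[-1]  # -> result = 13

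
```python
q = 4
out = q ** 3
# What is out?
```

Trace (tracking out):
q = 4  # -> q = 4
out = q ** 3  # -> out = 64

Answer: 64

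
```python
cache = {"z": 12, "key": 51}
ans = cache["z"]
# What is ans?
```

Trace (tracking ans):
cache = {'z': 12, 'key': 51}  # -> cache = {'z': 12, 'key': 51}
ans = cache['z']  # -> ans = 12

Answer: 12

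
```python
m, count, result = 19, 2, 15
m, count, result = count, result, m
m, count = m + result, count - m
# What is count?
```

Answer: 13

Derivation:
Trace (tracking count):
m, count, result = (19, 2, 15)  # -> m = 19, count = 2, result = 15
m, count, result = (count, result, m)  # -> m = 2, count = 15, result = 19
m, count = (m + result, count - m)  # -> m = 21, count = 13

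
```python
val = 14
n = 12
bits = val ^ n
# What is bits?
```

Answer: 2

Derivation:
Trace (tracking bits):
val = 14  # -> val = 14
n = 12  # -> n = 12
bits = val ^ n  # -> bits = 2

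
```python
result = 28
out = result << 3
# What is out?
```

Answer: 224

Derivation:
Trace (tracking out):
result = 28  # -> result = 28
out = result << 3  # -> out = 224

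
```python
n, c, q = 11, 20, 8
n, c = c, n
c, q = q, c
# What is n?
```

Answer: 20

Derivation:
Trace (tracking n):
n, c, q = (11, 20, 8)  # -> n = 11, c = 20, q = 8
n, c = (c, n)  # -> n = 20, c = 11
c, q = (q, c)  # -> c = 8, q = 11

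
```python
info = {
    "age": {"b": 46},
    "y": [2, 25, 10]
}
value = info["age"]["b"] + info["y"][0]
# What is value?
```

Trace (tracking value):
info = {'age': {'b': 46}, 'y': [2, 25, 10]}  # -> info = {'age': {'b': 46}, 'y': [2, 25, 10]}
value = info['age']['b'] + info['y'][0]  # -> value = 48

Answer: 48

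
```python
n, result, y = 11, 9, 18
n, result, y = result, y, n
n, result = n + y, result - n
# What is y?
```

Answer: 11

Derivation:
Trace (tracking y):
n, result, y = (11, 9, 18)  # -> n = 11, result = 9, y = 18
n, result, y = (result, y, n)  # -> n = 9, result = 18, y = 11
n, result = (n + y, result - n)  # -> n = 20, result = 9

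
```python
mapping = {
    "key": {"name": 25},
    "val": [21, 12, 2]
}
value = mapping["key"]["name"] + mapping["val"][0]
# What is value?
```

Answer: 46

Derivation:
Trace (tracking value):
mapping = {'key': {'name': 25}, 'val': [21, 12, 2]}  # -> mapping = {'key': {'name': 25}, 'val': [21, 12, 2]}
value = mapping['key']['name'] + mapping['val'][0]  # -> value = 46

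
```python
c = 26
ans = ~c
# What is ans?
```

Answer: -27

Derivation:
Trace (tracking ans):
c = 26  # -> c = 26
ans = ~c  # -> ans = -27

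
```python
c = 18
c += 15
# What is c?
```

Answer: 33

Derivation:
Trace (tracking c):
c = 18  # -> c = 18
c += 15  # -> c = 33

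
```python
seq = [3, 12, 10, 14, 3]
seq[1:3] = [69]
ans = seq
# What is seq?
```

Answer: [3, 69, 14, 3]

Derivation:
Trace (tracking seq):
seq = [3, 12, 10, 14, 3]  # -> seq = [3, 12, 10, 14, 3]
seq[1:3] = [69]  # -> seq = [3, 69, 14, 3]
ans = seq  # -> ans = [3, 69, 14, 3]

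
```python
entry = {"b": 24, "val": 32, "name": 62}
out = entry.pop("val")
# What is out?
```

Answer: 32

Derivation:
Trace (tracking out):
entry = {'b': 24, 'val': 32, 'name': 62}  # -> entry = {'b': 24, 'val': 32, 'name': 62}
out = entry.pop('val')  # -> out = 32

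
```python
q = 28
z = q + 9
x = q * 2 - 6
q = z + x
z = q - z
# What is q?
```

Trace (tracking q):
q = 28  # -> q = 28
z = q + 9  # -> z = 37
x = q * 2 - 6  # -> x = 50
q = z + x  # -> q = 87
z = q - z  # -> z = 50

Answer: 87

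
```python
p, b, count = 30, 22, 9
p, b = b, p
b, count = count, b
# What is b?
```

Trace (tracking b):
p, b, count = (30, 22, 9)  # -> p = 30, b = 22, count = 9
p, b = (b, p)  # -> p = 22, b = 30
b, count = (count, b)  # -> b = 9, count = 30

Answer: 9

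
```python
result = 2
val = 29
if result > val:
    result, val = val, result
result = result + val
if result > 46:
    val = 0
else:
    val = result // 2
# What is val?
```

Answer: 15

Derivation:
Trace (tracking val):
result = 2  # -> result = 2
val = 29  # -> val = 29
if result > val:  # condition is False
result = result + val  # -> result = 31
if result > 46:  # condition is False
else:
    val = result // 2  # -> val = 15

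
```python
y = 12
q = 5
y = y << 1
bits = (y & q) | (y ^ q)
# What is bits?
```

Answer: 29

Derivation:
Trace (tracking bits):
y = 12  # -> y = 12
q = 5  # -> q = 5
y = y << 1  # -> y = 24
bits = y & q | y ^ q  # -> bits = 29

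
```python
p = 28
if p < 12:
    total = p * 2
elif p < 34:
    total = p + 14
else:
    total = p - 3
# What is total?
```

Trace (tracking total):
p = 28  # -> p = 28
if p < 12:  # condition is False
elif p < 34:  # condition is True
    total = p + 14  # -> total = 42

Answer: 42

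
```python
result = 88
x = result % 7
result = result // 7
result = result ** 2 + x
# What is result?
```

Trace (tracking result):
result = 88  # -> result = 88
x = result % 7  # -> x = 4
result = result // 7  # -> result = 12
result = result ** 2 + x  # -> result = 148

Answer: 148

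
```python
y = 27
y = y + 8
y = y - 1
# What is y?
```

Answer: 34

Derivation:
Trace (tracking y):
y = 27  # -> y = 27
y = y + 8  # -> y = 35
y = y - 1  # -> y = 34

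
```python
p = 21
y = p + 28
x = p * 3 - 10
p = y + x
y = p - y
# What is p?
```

Trace (tracking p):
p = 21  # -> p = 21
y = p + 28  # -> y = 49
x = p * 3 - 10  # -> x = 53
p = y + x  # -> p = 102
y = p - y  # -> y = 53

Answer: 102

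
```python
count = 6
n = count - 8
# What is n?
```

Answer: -2

Derivation:
Trace (tracking n):
count = 6  # -> count = 6
n = count - 8  # -> n = -2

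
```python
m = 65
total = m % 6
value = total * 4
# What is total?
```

Answer: 5

Derivation:
Trace (tracking total):
m = 65  # -> m = 65
total = m % 6  # -> total = 5
value = total * 4  # -> value = 20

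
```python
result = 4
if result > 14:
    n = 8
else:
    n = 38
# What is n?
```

Answer: 38

Derivation:
Trace (tracking n):
result = 4  # -> result = 4
if result > 14:  # condition is False
else:
    n = 38  # -> n = 38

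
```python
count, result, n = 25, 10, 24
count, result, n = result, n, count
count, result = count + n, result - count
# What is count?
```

Trace (tracking count):
count, result, n = (25, 10, 24)  # -> count = 25, result = 10, n = 24
count, result, n = (result, n, count)  # -> count = 10, result = 24, n = 25
count, result = (count + n, result - count)  # -> count = 35, result = 14

Answer: 35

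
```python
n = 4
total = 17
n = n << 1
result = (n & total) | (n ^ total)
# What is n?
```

Trace (tracking n):
n = 4  # -> n = 4
total = 17  # -> total = 17
n = n << 1  # -> n = 8
result = n & total | n ^ total  # -> result = 25

Answer: 8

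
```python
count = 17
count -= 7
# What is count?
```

Answer: 10

Derivation:
Trace (tracking count):
count = 17  # -> count = 17
count -= 7  # -> count = 10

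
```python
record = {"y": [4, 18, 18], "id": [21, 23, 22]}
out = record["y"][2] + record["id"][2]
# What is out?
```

Answer: 40

Derivation:
Trace (tracking out):
record = {'y': [4, 18, 18], 'id': [21, 23, 22]}  # -> record = {'y': [4, 18, 18], 'id': [21, 23, 22]}
out = record['y'][2] + record['id'][2]  # -> out = 40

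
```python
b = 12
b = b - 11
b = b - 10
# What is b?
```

Trace (tracking b):
b = 12  # -> b = 12
b = b - 11  # -> b = 1
b = b - 10  # -> b = -9

Answer: -9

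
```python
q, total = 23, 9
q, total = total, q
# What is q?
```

Answer: 9

Derivation:
Trace (tracking q):
q, total = (23, 9)  # -> q = 23, total = 9
q, total = (total, q)  # -> q = 9, total = 23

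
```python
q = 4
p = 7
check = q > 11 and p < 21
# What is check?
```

Answer: False

Derivation:
Trace (tracking check):
q = 4  # -> q = 4
p = 7  # -> p = 7
check = q > 11 and p < 21  # -> check = False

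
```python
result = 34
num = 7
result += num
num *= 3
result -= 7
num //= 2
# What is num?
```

Answer: 10

Derivation:
Trace (tracking num):
result = 34  # -> result = 34
num = 7  # -> num = 7
result += num  # -> result = 41
num *= 3  # -> num = 21
result -= 7  # -> result = 34
num //= 2  # -> num = 10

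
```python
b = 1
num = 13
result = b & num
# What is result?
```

Trace (tracking result):
b = 1  # -> b = 1
num = 13  # -> num = 13
result = b & num  # -> result = 1

Answer: 1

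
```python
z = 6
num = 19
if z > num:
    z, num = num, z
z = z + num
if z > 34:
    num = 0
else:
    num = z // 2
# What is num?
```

Trace (tracking num):
z = 6  # -> z = 6
num = 19  # -> num = 19
if z > num:  # condition is False
z = z + num  # -> z = 25
if z > 34:  # condition is False
else:
    num = z // 2  # -> num = 12

Answer: 12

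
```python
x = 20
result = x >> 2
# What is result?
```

Answer: 5

Derivation:
Trace (tracking result):
x = 20  # -> x = 20
result = x >> 2  # -> result = 5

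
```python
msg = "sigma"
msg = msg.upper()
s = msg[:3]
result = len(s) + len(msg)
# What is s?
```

Answer: 'SIG'

Derivation:
Trace (tracking s):
msg = 'sigma'  # -> msg = 'sigma'
msg = msg.upper()  # -> msg = 'SIGMA'
s = msg[:3]  # -> s = 'SIG'
result = len(s) + len(msg)  # -> result = 8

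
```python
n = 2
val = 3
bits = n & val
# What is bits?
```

Answer: 2

Derivation:
Trace (tracking bits):
n = 2  # -> n = 2
val = 3  # -> val = 3
bits = n & val  # -> bits = 2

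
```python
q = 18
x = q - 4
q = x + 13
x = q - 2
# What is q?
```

Answer: 27

Derivation:
Trace (tracking q):
q = 18  # -> q = 18
x = q - 4  # -> x = 14
q = x + 13  # -> q = 27
x = q - 2  # -> x = 25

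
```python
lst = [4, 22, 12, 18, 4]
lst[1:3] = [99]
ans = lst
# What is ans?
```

Trace (tracking ans):
lst = [4, 22, 12, 18, 4]  # -> lst = [4, 22, 12, 18, 4]
lst[1:3] = [99]  # -> lst = [4, 99, 18, 4]
ans = lst  # -> ans = [4, 99, 18, 4]

Answer: [4, 99, 18, 4]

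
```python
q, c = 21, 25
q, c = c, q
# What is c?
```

Answer: 21

Derivation:
Trace (tracking c):
q, c = (21, 25)  # -> q = 21, c = 25
q, c = (c, q)  # -> q = 25, c = 21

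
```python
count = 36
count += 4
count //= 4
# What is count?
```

Trace (tracking count):
count = 36  # -> count = 36
count += 4  # -> count = 40
count //= 4  # -> count = 10

Answer: 10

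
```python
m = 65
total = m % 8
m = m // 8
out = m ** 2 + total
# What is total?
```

Trace (tracking total):
m = 65  # -> m = 65
total = m % 8  # -> total = 1
m = m // 8  # -> m = 8
out = m ** 2 + total  # -> out = 65

Answer: 1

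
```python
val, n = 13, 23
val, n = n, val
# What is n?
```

Answer: 13

Derivation:
Trace (tracking n):
val, n = (13, 23)  # -> val = 13, n = 23
val, n = (n, val)  # -> val = 23, n = 13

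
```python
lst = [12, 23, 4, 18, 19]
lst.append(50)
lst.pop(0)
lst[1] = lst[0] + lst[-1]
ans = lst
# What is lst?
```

Answer: [23, 73, 18, 19, 50]

Derivation:
Trace (tracking lst):
lst = [12, 23, 4, 18, 19]  # -> lst = [12, 23, 4, 18, 19]
lst.append(50)  # -> lst = [12, 23, 4, 18, 19, 50]
lst.pop(0)  # -> lst = [23, 4, 18, 19, 50]
lst[1] = lst[0] + lst[-1]  # -> lst = [23, 73, 18, 19, 50]
ans = lst  # -> ans = [23, 73, 18, 19, 50]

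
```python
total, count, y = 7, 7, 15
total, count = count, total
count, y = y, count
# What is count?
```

Trace (tracking count):
total, count, y = (7, 7, 15)  # -> total = 7, count = 7, y = 15
total, count = (count, total)  # -> total = 7, count = 7
count, y = (y, count)  # -> count = 15, y = 7

Answer: 15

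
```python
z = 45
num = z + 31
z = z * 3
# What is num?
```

Answer: 76

Derivation:
Trace (tracking num):
z = 45  # -> z = 45
num = z + 31  # -> num = 76
z = z * 3  # -> z = 135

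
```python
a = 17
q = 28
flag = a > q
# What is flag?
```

Answer: False

Derivation:
Trace (tracking flag):
a = 17  # -> a = 17
q = 28  # -> q = 28
flag = a > q  # -> flag = False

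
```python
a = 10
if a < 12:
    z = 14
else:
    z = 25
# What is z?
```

Answer: 14

Derivation:
Trace (tracking z):
a = 10  # -> a = 10
if a < 12:  # condition is True
    z = 14  # -> z = 14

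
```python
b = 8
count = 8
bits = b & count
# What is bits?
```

Trace (tracking bits):
b = 8  # -> b = 8
count = 8  # -> count = 8
bits = b & count  # -> bits = 8

Answer: 8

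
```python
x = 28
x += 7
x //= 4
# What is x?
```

Trace (tracking x):
x = 28  # -> x = 28
x += 7  # -> x = 35
x //= 4  # -> x = 8

Answer: 8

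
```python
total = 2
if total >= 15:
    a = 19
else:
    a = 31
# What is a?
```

Trace (tracking a):
total = 2  # -> total = 2
if total >= 15:  # condition is False
else:
    a = 31  # -> a = 31

Answer: 31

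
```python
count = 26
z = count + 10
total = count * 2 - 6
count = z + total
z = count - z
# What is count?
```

Answer: 82

Derivation:
Trace (tracking count):
count = 26  # -> count = 26
z = count + 10  # -> z = 36
total = count * 2 - 6  # -> total = 46
count = z + total  # -> count = 82
z = count - z  # -> z = 46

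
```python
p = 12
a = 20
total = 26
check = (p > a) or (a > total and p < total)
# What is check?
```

Trace (tracking check):
p = 12  # -> p = 12
a = 20  # -> a = 20
total = 26  # -> total = 26
check = p > a or (a > total and p < total)  # -> check = False

Answer: False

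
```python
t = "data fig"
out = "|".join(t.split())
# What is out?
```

Trace (tracking out):
t = 'data fig'  # -> t = 'data fig'
out = '|'.join(t.split())  # -> out = 'data|fig'

Answer: 'data|fig'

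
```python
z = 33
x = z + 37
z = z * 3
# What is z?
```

Answer: 99

Derivation:
Trace (tracking z):
z = 33  # -> z = 33
x = z + 37  # -> x = 70
z = z * 3  # -> z = 99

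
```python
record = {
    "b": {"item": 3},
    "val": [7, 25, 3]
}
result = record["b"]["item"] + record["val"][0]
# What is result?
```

Answer: 10

Derivation:
Trace (tracking result):
record = {'b': {'item': 3}, 'val': [7, 25, 3]}  # -> record = {'b': {'item': 3}, 'val': [7, 25, 3]}
result = record['b']['item'] + record['val'][0]  # -> result = 10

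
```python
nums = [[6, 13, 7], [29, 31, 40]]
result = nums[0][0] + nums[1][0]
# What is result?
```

Answer: 35

Derivation:
Trace (tracking result):
nums = [[6, 13, 7], [29, 31, 40]]  # -> nums = [[6, 13, 7], [29, 31, 40]]
result = nums[0][0] + nums[1][0]  # -> result = 35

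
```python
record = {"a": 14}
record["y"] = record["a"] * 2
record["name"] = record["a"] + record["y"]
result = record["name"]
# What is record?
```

Answer: {'a': 14, 'y': 28, 'name': 42}

Derivation:
Trace (tracking record):
record = {'a': 14}  # -> record = {'a': 14}
record['y'] = record['a'] * 2  # -> record = {'a': 14, 'y': 28}
record['name'] = record['a'] + record['y']  # -> record = {'a': 14, 'y': 28, 'name': 42}
result = record['name']  # -> result = 42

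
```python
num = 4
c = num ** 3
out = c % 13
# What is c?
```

Answer: 64

Derivation:
Trace (tracking c):
num = 4  # -> num = 4
c = num ** 3  # -> c = 64
out = c % 13  # -> out = 12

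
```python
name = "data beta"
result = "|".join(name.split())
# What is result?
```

Trace (tracking result):
name = 'data beta'  # -> name = 'data beta'
result = '|'.join(name.split())  # -> result = 'data|beta'

Answer: 'data|beta'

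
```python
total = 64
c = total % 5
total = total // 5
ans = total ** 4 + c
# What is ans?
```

Trace (tracking ans):
total = 64  # -> total = 64
c = total % 5  # -> c = 4
total = total // 5  # -> total = 12
ans = total ** 4 + c  # -> ans = 20740

Answer: 20740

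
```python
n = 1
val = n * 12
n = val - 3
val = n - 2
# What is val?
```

Trace (tracking val):
n = 1  # -> n = 1
val = n * 12  # -> val = 12
n = val - 3  # -> n = 9
val = n - 2  # -> val = 7

Answer: 7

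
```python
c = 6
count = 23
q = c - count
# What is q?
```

Trace (tracking q):
c = 6  # -> c = 6
count = 23  # -> count = 23
q = c - count  # -> q = -17

Answer: -17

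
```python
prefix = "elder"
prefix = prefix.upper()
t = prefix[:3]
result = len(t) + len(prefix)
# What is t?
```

Answer: 'ELD'

Derivation:
Trace (tracking t):
prefix = 'elder'  # -> prefix = 'elder'
prefix = prefix.upper()  # -> prefix = 'ELDER'
t = prefix[:3]  # -> t = 'ELD'
result = len(t) + len(prefix)  # -> result = 8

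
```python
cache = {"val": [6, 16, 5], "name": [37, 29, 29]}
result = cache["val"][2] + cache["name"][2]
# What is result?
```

Answer: 34

Derivation:
Trace (tracking result):
cache = {'val': [6, 16, 5], 'name': [37, 29, 29]}  # -> cache = {'val': [6, 16, 5], 'name': [37, 29, 29]}
result = cache['val'][2] + cache['name'][2]  # -> result = 34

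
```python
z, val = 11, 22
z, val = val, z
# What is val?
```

Answer: 11

Derivation:
Trace (tracking val):
z, val = (11, 22)  # -> z = 11, val = 22
z, val = (val, z)  # -> z = 22, val = 11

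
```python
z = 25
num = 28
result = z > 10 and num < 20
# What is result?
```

Answer: False

Derivation:
Trace (tracking result):
z = 25  # -> z = 25
num = 28  # -> num = 28
result = z > 10 and num < 20  # -> result = False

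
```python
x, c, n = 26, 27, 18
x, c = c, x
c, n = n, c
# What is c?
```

Answer: 18

Derivation:
Trace (tracking c):
x, c, n = (26, 27, 18)  # -> x = 26, c = 27, n = 18
x, c = (c, x)  # -> x = 27, c = 26
c, n = (n, c)  # -> c = 18, n = 26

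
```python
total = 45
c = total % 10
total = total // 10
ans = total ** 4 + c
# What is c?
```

Trace (tracking c):
total = 45  # -> total = 45
c = total % 10  # -> c = 5
total = total // 10  # -> total = 4
ans = total ** 4 + c  # -> ans = 261

Answer: 5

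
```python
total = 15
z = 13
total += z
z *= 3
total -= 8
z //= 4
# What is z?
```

Answer: 9

Derivation:
Trace (tracking z):
total = 15  # -> total = 15
z = 13  # -> z = 13
total += z  # -> total = 28
z *= 3  # -> z = 39
total -= 8  # -> total = 20
z //= 4  # -> z = 9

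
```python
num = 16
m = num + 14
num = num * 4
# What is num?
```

Answer: 64

Derivation:
Trace (tracking num):
num = 16  # -> num = 16
m = num + 14  # -> m = 30
num = num * 4  # -> num = 64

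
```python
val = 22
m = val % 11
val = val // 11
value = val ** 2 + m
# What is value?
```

Trace (tracking value):
val = 22  # -> val = 22
m = val % 11  # -> m = 0
val = val // 11  # -> val = 2
value = val ** 2 + m  # -> value = 4

Answer: 4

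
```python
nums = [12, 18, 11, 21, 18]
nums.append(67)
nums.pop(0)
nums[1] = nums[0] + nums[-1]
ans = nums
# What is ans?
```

Answer: [18, 85, 21, 18, 67]

Derivation:
Trace (tracking ans):
nums = [12, 18, 11, 21, 18]  # -> nums = [12, 18, 11, 21, 18]
nums.append(67)  # -> nums = [12, 18, 11, 21, 18, 67]
nums.pop(0)  # -> nums = [18, 11, 21, 18, 67]
nums[1] = nums[0] + nums[-1]  # -> nums = [18, 85, 21, 18, 67]
ans = nums  # -> ans = [18, 85, 21, 18, 67]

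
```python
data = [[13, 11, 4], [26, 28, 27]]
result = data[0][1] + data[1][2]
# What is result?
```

Trace (tracking result):
data = [[13, 11, 4], [26, 28, 27]]  # -> data = [[13, 11, 4], [26, 28, 27]]
result = data[0][1] + data[1][2]  # -> result = 38

Answer: 38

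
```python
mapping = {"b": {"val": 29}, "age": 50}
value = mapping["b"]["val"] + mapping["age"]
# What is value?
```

Trace (tracking value):
mapping = {'b': {'val': 29}, 'age': 50}  # -> mapping = {'b': {'val': 29}, 'age': 50}
value = mapping['b']['val'] + mapping['age']  # -> value = 79

Answer: 79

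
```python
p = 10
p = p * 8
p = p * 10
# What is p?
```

Answer: 800

Derivation:
Trace (tracking p):
p = 10  # -> p = 10
p = p * 8  # -> p = 80
p = p * 10  # -> p = 800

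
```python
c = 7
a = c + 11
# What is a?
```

Answer: 18

Derivation:
Trace (tracking a):
c = 7  # -> c = 7
a = c + 11  # -> a = 18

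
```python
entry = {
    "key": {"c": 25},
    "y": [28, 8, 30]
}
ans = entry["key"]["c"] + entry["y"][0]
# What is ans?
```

Trace (tracking ans):
entry = {'key': {'c': 25}, 'y': [28, 8, 30]}  # -> entry = {'key': {'c': 25}, 'y': [28, 8, 30]}
ans = entry['key']['c'] + entry['y'][0]  # -> ans = 53

Answer: 53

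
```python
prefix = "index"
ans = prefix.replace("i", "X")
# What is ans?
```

Trace (tracking ans):
prefix = 'index'  # -> prefix = 'index'
ans = prefix.replace('i', 'X')  # -> ans = 'Xndex'

Answer: 'Xndex'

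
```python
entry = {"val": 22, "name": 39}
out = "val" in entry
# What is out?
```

Answer: True

Derivation:
Trace (tracking out):
entry = {'val': 22, 'name': 39}  # -> entry = {'val': 22, 'name': 39}
out = 'val' in entry  # -> out = True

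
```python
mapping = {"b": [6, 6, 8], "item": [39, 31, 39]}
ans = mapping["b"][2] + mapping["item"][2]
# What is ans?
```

Trace (tracking ans):
mapping = {'b': [6, 6, 8], 'item': [39, 31, 39]}  # -> mapping = {'b': [6, 6, 8], 'item': [39, 31, 39]}
ans = mapping['b'][2] + mapping['item'][2]  # -> ans = 47

Answer: 47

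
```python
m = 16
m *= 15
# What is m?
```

Trace (tracking m):
m = 16  # -> m = 16
m *= 15  # -> m = 240

Answer: 240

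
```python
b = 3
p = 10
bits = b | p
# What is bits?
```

Trace (tracking bits):
b = 3  # -> b = 3
p = 10  # -> p = 10
bits = b | p  # -> bits = 11

Answer: 11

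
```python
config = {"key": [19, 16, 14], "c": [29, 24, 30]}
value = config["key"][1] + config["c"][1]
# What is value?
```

Trace (tracking value):
config = {'key': [19, 16, 14], 'c': [29, 24, 30]}  # -> config = {'key': [19, 16, 14], 'c': [29, 24, 30]}
value = config['key'][1] + config['c'][1]  # -> value = 40

Answer: 40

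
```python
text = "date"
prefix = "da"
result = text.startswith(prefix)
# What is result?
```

Trace (tracking result):
text = 'date'  # -> text = 'date'
prefix = 'da'  # -> prefix = 'da'
result = text.startswith(prefix)  # -> result = True

Answer: True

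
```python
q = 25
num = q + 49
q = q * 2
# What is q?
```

Answer: 50

Derivation:
Trace (tracking q):
q = 25  # -> q = 25
num = q + 49  # -> num = 74
q = q * 2  # -> q = 50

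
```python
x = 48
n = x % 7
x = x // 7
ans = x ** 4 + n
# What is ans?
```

Answer: 1302

Derivation:
Trace (tracking ans):
x = 48  # -> x = 48
n = x % 7  # -> n = 6
x = x // 7  # -> x = 6
ans = x ** 4 + n  # -> ans = 1302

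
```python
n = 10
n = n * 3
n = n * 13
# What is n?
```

Trace (tracking n):
n = 10  # -> n = 10
n = n * 3  # -> n = 30
n = n * 13  # -> n = 390

Answer: 390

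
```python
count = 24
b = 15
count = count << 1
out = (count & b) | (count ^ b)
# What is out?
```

Trace (tracking out):
count = 24  # -> count = 24
b = 15  # -> b = 15
count = count << 1  # -> count = 48
out = count & b | count ^ b  # -> out = 63

Answer: 63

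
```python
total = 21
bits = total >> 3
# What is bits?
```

Trace (tracking bits):
total = 21  # -> total = 21
bits = total >> 3  # -> bits = 2

Answer: 2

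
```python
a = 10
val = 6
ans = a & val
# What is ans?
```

Trace (tracking ans):
a = 10  # -> a = 10
val = 6  # -> val = 6
ans = a & val  # -> ans = 2

Answer: 2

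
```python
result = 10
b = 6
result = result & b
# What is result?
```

Trace (tracking result):
result = 10  # -> result = 10
b = 6  # -> b = 6
result = result & b  # -> result = 2

Answer: 2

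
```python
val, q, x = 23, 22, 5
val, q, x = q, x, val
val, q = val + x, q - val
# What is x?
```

Answer: 23

Derivation:
Trace (tracking x):
val, q, x = (23, 22, 5)  # -> val = 23, q = 22, x = 5
val, q, x = (q, x, val)  # -> val = 22, q = 5, x = 23
val, q = (val + x, q - val)  # -> val = 45, q = -17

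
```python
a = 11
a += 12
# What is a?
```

Answer: 23

Derivation:
Trace (tracking a):
a = 11  # -> a = 11
a += 12  # -> a = 23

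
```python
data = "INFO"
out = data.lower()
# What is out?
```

Trace (tracking out):
data = 'INFO'  # -> data = 'INFO'
out = data.lower()  # -> out = 'info'

Answer: 'info'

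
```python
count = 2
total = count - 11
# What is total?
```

Answer: -9

Derivation:
Trace (tracking total):
count = 2  # -> count = 2
total = count - 11  # -> total = -9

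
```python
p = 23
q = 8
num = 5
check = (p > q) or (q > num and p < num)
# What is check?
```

Trace (tracking check):
p = 23  # -> p = 23
q = 8  # -> q = 8
num = 5  # -> num = 5
check = p > q or (q > num and p < num)  # -> check = True

Answer: True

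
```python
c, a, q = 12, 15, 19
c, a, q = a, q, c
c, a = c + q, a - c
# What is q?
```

Trace (tracking q):
c, a, q = (12, 15, 19)  # -> c = 12, a = 15, q = 19
c, a, q = (a, q, c)  # -> c = 15, a = 19, q = 12
c, a = (c + q, a - c)  # -> c = 27, a = 4

Answer: 12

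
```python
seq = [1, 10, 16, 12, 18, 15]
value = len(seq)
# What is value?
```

Answer: 6

Derivation:
Trace (tracking value):
seq = [1, 10, 16, 12, 18, 15]  # -> seq = [1, 10, 16, 12, 18, 15]
value = len(seq)  # -> value = 6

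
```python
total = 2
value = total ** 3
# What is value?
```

Answer: 8

Derivation:
Trace (tracking value):
total = 2  # -> total = 2
value = total ** 3  # -> value = 8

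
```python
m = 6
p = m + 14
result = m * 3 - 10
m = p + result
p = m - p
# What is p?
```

Trace (tracking p):
m = 6  # -> m = 6
p = m + 14  # -> p = 20
result = m * 3 - 10  # -> result = 8
m = p + result  # -> m = 28
p = m - p  # -> p = 8

Answer: 8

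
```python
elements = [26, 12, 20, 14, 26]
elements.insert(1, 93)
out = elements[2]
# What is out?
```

Trace (tracking out):
elements = [26, 12, 20, 14, 26]  # -> elements = [26, 12, 20, 14, 26]
elements.insert(1, 93)  # -> elements = [26, 93, 12, 20, 14, 26]
out = elements[2]  # -> out = 12

Answer: 12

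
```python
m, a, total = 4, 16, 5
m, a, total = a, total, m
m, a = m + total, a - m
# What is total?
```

Trace (tracking total):
m, a, total = (4, 16, 5)  # -> m = 4, a = 16, total = 5
m, a, total = (a, total, m)  # -> m = 16, a = 5, total = 4
m, a = (m + total, a - m)  # -> m = 20, a = -11

Answer: 4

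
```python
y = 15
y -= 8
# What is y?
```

Trace (tracking y):
y = 15  # -> y = 15
y -= 8  # -> y = 7

Answer: 7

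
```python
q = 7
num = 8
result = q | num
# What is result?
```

Trace (tracking result):
q = 7  # -> q = 7
num = 8  # -> num = 8
result = q | num  # -> result = 15

Answer: 15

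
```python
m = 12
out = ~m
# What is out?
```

Answer: -13

Derivation:
Trace (tracking out):
m = 12  # -> m = 12
out = ~m  # -> out = -13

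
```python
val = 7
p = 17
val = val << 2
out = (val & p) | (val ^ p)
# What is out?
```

Answer: 29

Derivation:
Trace (tracking out):
val = 7  # -> val = 7
p = 17  # -> p = 17
val = val << 2  # -> val = 28
out = val & p | val ^ p  # -> out = 29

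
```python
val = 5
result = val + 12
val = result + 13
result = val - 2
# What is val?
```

Trace (tracking val):
val = 5  # -> val = 5
result = val + 12  # -> result = 17
val = result + 13  # -> val = 30
result = val - 2  # -> result = 28

Answer: 30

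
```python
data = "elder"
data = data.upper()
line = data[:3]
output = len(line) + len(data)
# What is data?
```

Answer: 'ELDER'

Derivation:
Trace (tracking data):
data = 'elder'  # -> data = 'elder'
data = data.upper()  # -> data = 'ELDER'
line = data[:3]  # -> line = 'ELD'
output = len(line) + len(data)  # -> output = 8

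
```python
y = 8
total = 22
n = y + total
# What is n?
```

Trace (tracking n):
y = 8  # -> y = 8
total = 22  # -> total = 22
n = y + total  # -> n = 30

Answer: 30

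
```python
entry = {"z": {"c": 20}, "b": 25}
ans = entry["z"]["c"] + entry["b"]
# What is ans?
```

Answer: 45

Derivation:
Trace (tracking ans):
entry = {'z': {'c': 20}, 'b': 25}  # -> entry = {'z': {'c': 20}, 'b': 25}
ans = entry['z']['c'] + entry['b']  # -> ans = 45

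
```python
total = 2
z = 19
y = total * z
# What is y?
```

Trace (tracking y):
total = 2  # -> total = 2
z = 19  # -> z = 19
y = total * z  # -> y = 38

Answer: 38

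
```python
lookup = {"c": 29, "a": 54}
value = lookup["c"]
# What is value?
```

Answer: 29

Derivation:
Trace (tracking value):
lookup = {'c': 29, 'a': 54}  # -> lookup = {'c': 29, 'a': 54}
value = lookup['c']  # -> value = 29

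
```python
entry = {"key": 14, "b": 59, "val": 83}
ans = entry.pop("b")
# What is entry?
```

Trace (tracking entry):
entry = {'key': 14, 'b': 59, 'val': 83}  # -> entry = {'key': 14, 'b': 59, 'val': 83}
ans = entry.pop('b')  # -> ans = 59

Answer: {'key': 14, 'val': 83}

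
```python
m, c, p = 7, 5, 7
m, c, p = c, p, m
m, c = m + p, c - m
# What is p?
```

Trace (tracking p):
m, c, p = (7, 5, 7)  # -> m = 7, c = 5, p = 7
m, c, p = (c, p, m)  # -> m = 5, c = 7, p = 7
m, c = (m + p, c - m)  # -> m = 12, c = 2

Answer: 7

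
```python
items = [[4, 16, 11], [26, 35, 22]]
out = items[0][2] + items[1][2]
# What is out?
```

Trace (tracking out):
items = [[4, 16, 11], [26, 35, 22]]  # -> items = [[4, 16, 11], [26, 35, 22]]
out = items[0][2] + items[1][2]  # -> out = 33

Answer: 33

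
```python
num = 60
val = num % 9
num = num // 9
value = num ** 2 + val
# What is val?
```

Trace (tracking val):
num = 60  # -> num = 60
val = num % 9  # -> val = 6
num = num // 9  # -> num = 6
value = num ** 2 + val  # -> value = 42

Answer: 6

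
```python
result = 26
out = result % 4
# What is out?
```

Trace (tracking out):
result = 26  # -> result = 26
out = result % 4  # -> out = 2

Answer: 2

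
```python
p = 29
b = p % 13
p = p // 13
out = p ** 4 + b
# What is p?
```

Trace (tracking p):
p = 29  # -> p = 29
b = p % 13  # -> b = 3
p = p // 13  # -> p = 2
out = p ** 4 + b  # -> out = 19

Answer: 2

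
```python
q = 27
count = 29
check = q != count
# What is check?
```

Answer: True

Derivation:
Trace (tracking check):
q = 27  # -> q = 27
count = 29  # -> count = 29
check = q != count  # -> check = True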